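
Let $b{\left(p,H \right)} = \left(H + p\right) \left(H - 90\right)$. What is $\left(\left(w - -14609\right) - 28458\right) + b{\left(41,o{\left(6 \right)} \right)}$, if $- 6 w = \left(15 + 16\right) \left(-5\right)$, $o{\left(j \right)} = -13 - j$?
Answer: $- \frac{97327}{6} \approx -16221.0$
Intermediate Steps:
$w = \frac{155}{6}$ ($w = - \frac{\left(15 + 16\right) \left(-5\right)}{6} = - \frac{31 \left(-5\right)}{6} = \left(- \frac{1}{6}\right) \left(-155\right) = \frac{155}{6} \approx 25.833$)
$b{\left(p,H \right)} = \left(-90 + H\right) \left(H + p\right)$ ($b{\left(p,H \right)} = \left(H + p\right) \left(-90 + H\right) = \left(-90 + H\right) \left(H + p\right)$)
$\left(\left(w - -14609\right) - 28458\right) + b{\left(41,o{\left(6 \right)} \right)} = \left(\left(\frac{155}{6} - -14609\right) - 28458\right) - \left(3690 - \left(-13 - 6\right)^{2} + 90 \left(-13 - 6\right) - \left(-13 - 6\right) 41\right) = \left(\left(\frac{155}{6} + 14609\right) - 28458\right) - \left(3690 - \left(-13 - 6\right)^{2} + 90 \left(-13 - 6\right) - \left(-13 - 6\right) 41\right) = \left(\frac{87809}{6} - 28458\right) - \left(2759 - 361\right) = - \frac{82939}{6} + \left(361 + 1710 - 3690 - 779\right) = - \frac{82939}{6} - 2398 = - \frac{97327}{6}$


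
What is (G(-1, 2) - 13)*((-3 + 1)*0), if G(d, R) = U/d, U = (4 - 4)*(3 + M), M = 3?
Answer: 0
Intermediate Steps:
U = 0 (U = (4 - 4)*(3 + 3) = 0*6 = 0)
G(d, R) = 0 (G(d, R) = 0/d = 0)
(G(-1, 2) - 13)*((-3 + 1)*0) = (0 - 13)*((-3 + 1)*0) = -(-26)*0 = -13*0 = 0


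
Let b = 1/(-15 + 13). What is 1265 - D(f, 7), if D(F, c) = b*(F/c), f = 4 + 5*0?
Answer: 8857/7 ≈ 1265.3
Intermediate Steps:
b = -½ (b = 1/(-2) = -½ ≈ -0.50000)
f = 4 (f = 4 + 0 = 4)
D(F, c) = -F/(2*c)
1265 - D(f, 7) = 1265 - (-1)*4/(2*7) = 1265 - 1*(-2/7) = 1265 + 2/7 = 8857/7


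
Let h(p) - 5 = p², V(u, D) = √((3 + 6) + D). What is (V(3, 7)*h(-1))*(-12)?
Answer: -288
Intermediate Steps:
V(u, D) = √(9 + D)
h(p) = 5 + p²
(V(3, 7)*h(-1))*(-12) = (√(9 + 7)*(5 + (-1)²))*(-12) = (√16*(5 + 1))*(-12) = (4*6)*(-12) = 24*(-12) = -288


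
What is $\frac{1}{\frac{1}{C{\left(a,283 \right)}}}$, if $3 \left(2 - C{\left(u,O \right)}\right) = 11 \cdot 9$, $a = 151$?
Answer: $-31$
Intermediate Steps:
$C{\left(u,O \right)} = -31$ ($C{\left(u,O \right)} = 2 - \frac{11 \cdot 9}{3} = 2 - 33 = -31$)
$\frac{1}{\frac{1}{C{\left(a,283 \right)}}} = \frac{1}{\frac{1}{-31}} = \frac{1}{- \frac{1}{31}} = -31$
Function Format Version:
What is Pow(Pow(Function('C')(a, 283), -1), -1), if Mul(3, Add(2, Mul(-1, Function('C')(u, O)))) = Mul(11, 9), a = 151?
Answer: -31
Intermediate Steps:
Function('C')(u, O) = -31 (Function('C')(u, O) = Add(2, Mul(Rational(-1, 3), Mul(11, 9))) = Add(2, Mul(Rational(-1, 3), 99)) = Add(2, -33) = -31)
Pow(Pow(Function('C')(a, 283), -1), -1) = Pow(Pow(-31, -1), -1) = Pow(Rational(-1, 31), -1) = -31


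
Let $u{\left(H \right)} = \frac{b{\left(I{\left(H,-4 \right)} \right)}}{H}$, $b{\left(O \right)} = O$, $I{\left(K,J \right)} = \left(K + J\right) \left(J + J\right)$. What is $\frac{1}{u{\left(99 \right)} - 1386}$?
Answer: $- \frac{99}{137974} \approx -0.00071753$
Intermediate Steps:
$I{\left(K,J \right)} = 2 J \left(J + K\right)$ ($I{\left(K,J \right)} = \left(J + K\right) 2 J = 2 J \left(J + K\right)$)
$u{\left(H \right)} = \frac{32 - 8 H}{H}$ ($u{\left(H \right)} = \frac{2 \left(-4\right) \left(-4 + H\right)}{H} = \frac{32 - 8 H}{H}$)
$\frac{1}{u{\left(99 \right)} - 1386} = \frac{1}{\left(-8 + \frac{32}{99}\right) - 1386} = \frac{1}{- \frac{760}{99} - 1386} = \frac{1}{- \frac{137974}{99}} = - \frac{99}{137974}$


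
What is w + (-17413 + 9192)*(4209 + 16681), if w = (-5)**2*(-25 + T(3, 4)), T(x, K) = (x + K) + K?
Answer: -171737040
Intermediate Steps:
T(x, K) = x + 2*K (T(x, K) = (K + x) + K = x + 2*K)
w = -350 (w = (-5)**2*(-25 + (3 + 2*4)) = 25*(-25 + (3 + 8)) = 25*(-25 + 11) = 25*(-14) = -350)
w + (-17413 + 9192)*(4209 + 16681) = -350 + (-17413 + 9192)*(4209 + 16681) = -350 - 8221*20890 = -350 - 171736690 = -171737040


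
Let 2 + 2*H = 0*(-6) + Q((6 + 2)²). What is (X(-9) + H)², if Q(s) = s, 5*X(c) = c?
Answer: 21316/25 ≈ 852.64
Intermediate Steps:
X(c) = c/5
H = 31 (H = -1 + (0*(-6) + (6 + 2)²)/2 = -1 + (0 + 8²)/2 = -1 + (0 + 64)/2 = -1 + (½)*64 = -1 + 32 = 31)
(X(-9) + H)² = ((⅕)*(-9) + 31)² = (-9/5 + 31)² = (146/5)² = 21316/25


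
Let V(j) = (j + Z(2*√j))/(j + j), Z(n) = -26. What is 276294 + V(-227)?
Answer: 125437729/454 ≈ 2.7629e+5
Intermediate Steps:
V(j) = (-26 + j)/(2*j) (V(j) = (j - 26)/(j + j) = (-26 + j)/((2*j)) = (-26 + j)*(1/(2*j)) = (-26 + j)/(2*j))
276294 + V(-227) = 276294 + (½)*(-26 - 227)/(-227) = 276294 + (½)*(-1/227)*(-253) = 276294 + 253/454 = 125437729/454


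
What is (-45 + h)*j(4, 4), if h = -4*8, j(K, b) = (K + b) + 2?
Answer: -770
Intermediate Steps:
j(K, b) = 2 + K + b
h = -32
(-45 + h)*j(4, 4) = (-45 - 32)*(2 + 4 + 4) = -77*10 = -770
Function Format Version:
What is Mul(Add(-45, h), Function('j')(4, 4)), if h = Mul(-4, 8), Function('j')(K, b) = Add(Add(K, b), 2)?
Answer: -770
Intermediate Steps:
Function('j')(K, b) = Add(2, K, b)
h = -32
Mul(Add(-45, h), Function('j')(4, 4)) = Mul(Add(-45, -32), Add(2, 4, 4)) = Mul(-77, 10) = -770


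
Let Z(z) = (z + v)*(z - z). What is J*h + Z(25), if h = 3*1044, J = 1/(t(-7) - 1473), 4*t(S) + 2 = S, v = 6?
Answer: -4176/1967 ≈ -2.1230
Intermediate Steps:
t(S) = -1/2 + S/4
Z(z) = 0 (Z(z) = (z + 6)*(z - z) = (6 + z)*0 = 0)
J = -4/5901 (J = 1/((-1/2 + (1/4)*(-7)) - 1473) = 1/((-1/2 - 7/4) - 1473) = 1/(-9/4 - 1473) = 1/(-5901/4) = -4/5901 ≈ -0.00067785)
h = 3132
J*h + Z(25) = -4/5901*3132 + 0 = -4176/1967 + 0 = -4176/1967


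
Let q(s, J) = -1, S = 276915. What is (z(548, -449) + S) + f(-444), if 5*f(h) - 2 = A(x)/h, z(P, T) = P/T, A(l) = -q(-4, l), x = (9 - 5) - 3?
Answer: 276022515403/996780 ≈ 2.7691e+5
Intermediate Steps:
x = 1 (x = 4 - 3 = 1)
A(l) = 1 (A(l) = -1*(-1) = 1)
f(h) = ⅖ + 1/(5*h) (f(h) = ⅖ + (1/h)/5 = ⅖ + 1/(5*h))
(z(548, -449) + S) + f(-444) = (548/(-449) + 276915) + (⅕)*(1 + 2*(-444))/(-444) = (548*(-1/449) + 276915) + (⅕)*(-1/444)*(1 - 888) = (-548/449 + 276915) + (⅕)*(-1/444)*(-887) = 124334287/449 + 887/2220 = 276022515403/996780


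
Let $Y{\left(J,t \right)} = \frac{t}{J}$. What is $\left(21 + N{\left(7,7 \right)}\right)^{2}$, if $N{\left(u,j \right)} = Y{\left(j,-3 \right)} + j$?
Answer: $\frac{37249}{49} \approx 760.18$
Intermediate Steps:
$N{\left(u,j \right)} = j - \frac{3}{j}$ ($N{\left(u,j \right)} = - \frac{3}{j} + j = j - \frac{3}{j}$)
$\left(21 + N{\left(7,7 \right)}\right)^{2} = \left(21 + \left(7 - \frac{3}{7}\right)\right)^{2} = \left(21 + \frac{46}{7}\right)^{2} = \left(\frac{193}{7}\right)^{2} = \frac{37249}{49}$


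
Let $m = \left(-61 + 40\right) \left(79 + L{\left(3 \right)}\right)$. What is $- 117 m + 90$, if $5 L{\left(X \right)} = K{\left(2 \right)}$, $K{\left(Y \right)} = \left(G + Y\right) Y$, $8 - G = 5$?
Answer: $199107$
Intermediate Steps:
$G = 3$ ($G = 8 - 5 = 3$)
$K{\left(Y \right)} = Y \left(3 + Y\right)$ ($K{\left(Y \right)} = \left(3 + Y\right) Y = Y \left(3 + Y\right)$)
$L{\left(X \right)} = 2$ ($L{\left(X \right)} = \frac{2 \left(3 + 2\right)}{5} = \frac{2 \cdot 5}{5} = \frac{1}{5} \cdot 10 = 2$)
$m = -1701$ ($m = \left(-61 + 40\right) \left(79 + 2\right) = \left(-21\right) 81 = -1701$)
$- 117 m + 90 = \left(-117\right) \left(-1701\right) + 90 = 199017 + 90 = 199107$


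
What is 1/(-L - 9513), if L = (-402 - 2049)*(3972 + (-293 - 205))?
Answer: 1/8505261 ≈ 1.1757e-7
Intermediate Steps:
L = -8514774 (L = -2451*(3972 - 498) = -2451*3474 = -8514774)
1/(-L - 9513) = 1/(-1*(-8514774) - 9513) = 1/(8514774 - 9513) = 1/8505261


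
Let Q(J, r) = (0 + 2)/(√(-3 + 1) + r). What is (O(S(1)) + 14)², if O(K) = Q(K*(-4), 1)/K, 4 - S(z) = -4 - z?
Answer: 8*(1921*I + 4032*√2)/(81*(I + 2*√2)) ≈ 198.07 - 2.9487*I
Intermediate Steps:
Q(J, r) = 2/(r + I*√2) (Q(J, r) = 2/(√(-2) + r) = 2/(I*√2 + r) = 2/(r + I*√2))
S(z) = 8 + z (S(z) = 4 - (-4 - z) = 4 + (4 + z) = 8 + z)
O(K) = 2/(K*(1 + I*√2)) (O(K) = (2/(1 + I*√2))/K = 2/(K*(1 + I*√2)))
(O(S(1)) + 14)² = (2/((8 + 1)*(1 + I*√2)) + 14)² = (2/(9*(1 + I*√2)) + 14)² = (14 + 2/(9*(1 + I*√2)))²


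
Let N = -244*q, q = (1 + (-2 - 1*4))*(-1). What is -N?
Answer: 1220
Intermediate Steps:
q = 5 (q = (1 + (-2 - 4))*(-1) = (1 - 6)*(-1) = -5*(-1) = 5)
N = -1220 (N = -244*5 = -1220)
-N = -1*(-1220) = 1220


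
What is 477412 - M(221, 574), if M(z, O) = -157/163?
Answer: 77818313/163 ≈ 4.7741e+5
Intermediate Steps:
M(z, O) = -157/163 (M(z, O) = -157*1/163 = -157/163)
477412 - M(221, 574) = 477412 - 1*(-157/163) = 477412 + 157/163 = 77818313/163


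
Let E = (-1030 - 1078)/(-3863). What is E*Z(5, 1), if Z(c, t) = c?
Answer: 10540/3863 ≈ 2.7285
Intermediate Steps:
E = 2108/3863 (E = -2108*(-1/3863) = 2108/3863 ≈ 0.54569)
E*Z(5, 1) = (2108/3863)*5 = 10540/3863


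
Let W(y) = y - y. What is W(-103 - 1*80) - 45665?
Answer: -45665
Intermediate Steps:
W(y) = 0
W(-103 - 1*80) - 45665 = 0 - 45665 = -45665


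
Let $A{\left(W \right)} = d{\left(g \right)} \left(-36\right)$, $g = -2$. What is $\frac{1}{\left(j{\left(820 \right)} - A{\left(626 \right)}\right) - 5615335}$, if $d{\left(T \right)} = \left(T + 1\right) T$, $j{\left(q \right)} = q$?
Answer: $- \frac{1}{5614443} \approx -1.7811 \cdot 10^{-7}$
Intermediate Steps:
$d{\left(T \right)} = T \left(1 + T\right)$ ($d{\left(T \right)} = \left(1 + T\right) T = T \left(1 + T\right)$)
$A{\left(W \right)} = -72$ ($A{\left(W \right)} = - 2 \left(1 - 2\right) \left(-36\right) = \left(-2\right) \left(-1\right) \left(-36\right) = 2 \left(-36\right) = -72$)
$\frac{1}{\left(j{\left(820 \right)} - A{\left(626 \right)}\right) - 5615335} = \frac{1}{\left(820 - -72\right) - 5615335} = \frac{1}{\left(820 + 72\right) - 5615335} = \frac{1}{892 - 5615335} = \frac{1}{-5614443} = - \frac{1}{5614443}$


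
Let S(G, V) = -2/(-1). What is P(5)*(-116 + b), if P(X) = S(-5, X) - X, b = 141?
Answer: -75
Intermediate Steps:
S(G, V) = 2 (S(G, V) = -2*(-1) = 2)
P(X) = 2 - X
P(5)*(-116 + b) = (2 - 1*5)*(-116 + 141) = (2 - 5)*25 = -3*25 = -75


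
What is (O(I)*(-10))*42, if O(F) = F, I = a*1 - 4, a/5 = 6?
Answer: -10920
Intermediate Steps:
a = 30 (a = 5*6 = 30)
I = 26 (I = 30*1 - 4 = 30 - 4 = 26)
(O(I)*(-10))*42 = (26*(-10))*42 = -260*42 = -10920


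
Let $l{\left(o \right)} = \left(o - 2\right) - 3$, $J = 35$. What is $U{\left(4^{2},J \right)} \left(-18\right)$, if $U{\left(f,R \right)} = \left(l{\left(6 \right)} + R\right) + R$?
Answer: $-1278$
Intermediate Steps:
$l{\left(o \right)} = -5 + o$ ($l{\left(o \right)} = \left(-2 + o\right) - 3 = -5 + o$)
$U{\left(f,R \right)} = 1 + 2 R$ ($U{\left(f,R \right)} = \left(\left(-5 + 6\right) + R\right) + R = \left(1 + R\right) + R = 1 + 2 R$)
$U{\left(4^{2},J \right)} \left(-18\right) = \left(1 + 2 \cdot 35\right) \left(-18\right) = \left(1 + 70\right) \left(-18\right) = 71 \left(-18\right) = -1278$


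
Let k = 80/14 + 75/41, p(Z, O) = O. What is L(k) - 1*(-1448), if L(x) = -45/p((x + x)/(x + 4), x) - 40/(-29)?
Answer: 18124949/12557 ≈ 1443.4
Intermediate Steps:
k = 2165/287 (k = 80*(1/14) + 75*(1/41) = 40/7 + 75/41 = 2165/287 ≈ 7.5436)
L(x) = 40/29 - 45/x (L(x) = -45/x - 40/(-29) = -45/x - 40*(-1/29) = -45/x + 40/29 = 40/29 - 45/x)
L(k) - 1*(-1448) = (40/29 - 45/2165/287) - 1*(-1448) = (40/29 - 45*287/2165) + 1448 = (40/29 - 2583/433) + 1448 = -57587/12557 + 1448 = 18124949/12557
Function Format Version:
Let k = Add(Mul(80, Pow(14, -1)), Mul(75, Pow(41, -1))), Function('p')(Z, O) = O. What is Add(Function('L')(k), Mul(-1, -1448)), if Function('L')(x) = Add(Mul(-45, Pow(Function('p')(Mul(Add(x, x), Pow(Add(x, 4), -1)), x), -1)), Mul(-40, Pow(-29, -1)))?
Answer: Rational(18124949, 12557) ≈ 1443.4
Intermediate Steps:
k = Rational(2165, 287) (k = Add(Mul(80, Rational(1, 14)), Mul(75, Rational(1, 41))) = Add(Rational(40, 7), Rational(75, 41)) = Rational(2165, 287) ≈ 7.5436)
Function('L')(x) = Add(Rational(40, 29), Mul(-45, Pow(x, -1))) (Function('L')(x) = Add(Mul(-45, Pow(x, -1)), Mul(-40, Pow(-29, -1))) = Add(Mul(-45, Pow(x, -1)), Mul(-40, Rational(-1, 29))) = Add(Mul(-45, Pow(x, -1)), Rational(40, 29)) = Add(Rational(40, 29), Mul(-45, Pow(x, -1))))
Add(Function('L')(k), Mul(-1, -1448)) = Add(Add(Rational(40, 29), Mul(-45, Pow(Rational(2165, 287), -1))), Mul(-1, -1448)) = Add(Add(Rational(40, 29), Mul(-45, Rational(287, 2165))), 1448) = Add(Add(Rational(40, 29), Rational(-2583, 433)), 1448) = Add(Rational(-57587, 12557), 1448) = Rational(18124949, 12557)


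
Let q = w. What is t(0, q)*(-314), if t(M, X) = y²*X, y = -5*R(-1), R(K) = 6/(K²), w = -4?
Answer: 1130400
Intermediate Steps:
R(K) = 6/K²
q = -4
y = -30 (y = -30/(-1)² = -30 ≈ -30.000)
t(M, X) = 900*X (t(M, X) = (-30)²*X = 900*X)
t(0, q)*(-314) = (900*(-4))*(-314) = -3600*(-314) = 1130400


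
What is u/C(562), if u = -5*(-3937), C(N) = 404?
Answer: 19685/404 ≈ 48.725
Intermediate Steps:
u = 19685
u/C(562) = 19685/404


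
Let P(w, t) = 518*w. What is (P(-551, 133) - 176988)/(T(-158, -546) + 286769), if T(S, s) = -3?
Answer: -231203/143383 ≈ -1.6125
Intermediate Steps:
(P(-551, 133) - 176988)/(T(-158, -546) + 286769) = (518*(-551) - 176988)/(-3 + 286769) = (-285418 - 176988)/286766 = -462406*1/286766 = -231203/143383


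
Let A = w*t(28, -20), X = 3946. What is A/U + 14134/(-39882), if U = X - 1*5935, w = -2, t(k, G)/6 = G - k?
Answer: -166943/259233 ≈ -0.64399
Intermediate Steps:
t(k, G) = -6*k + 6*G (t(k, G) = 6*(G - k) = -6*k + 6*G)
A = 576 (A = -2*(-6*28 + 6*(-20)) = -2*(-168 - 120) = -2*(-288) = 576)
U = -1989 (U = 3946 - 1*5935 = 3946 - 5935 = -1989)
A/U + 14134/(-39882) = 576/(-1989) + 14134/(-39882) = 576*(-1/1989) + 14134*(-1/39882) = -64/221 - 7067/19941 = -166943/259233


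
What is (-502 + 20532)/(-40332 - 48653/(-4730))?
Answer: -8612900/17338337 ≈ -0.49675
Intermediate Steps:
(-502 + 20532)/(-40332 - 48653/(-4730)) = 20030/(-40332 - 48653*(-1/4730)) = 20030/(-40332 + 4423/430) = 20030/(-17338337/430) = 20030*(-430/17338337) = -8612900/17338337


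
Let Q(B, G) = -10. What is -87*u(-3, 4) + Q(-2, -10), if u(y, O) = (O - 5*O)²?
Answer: -22282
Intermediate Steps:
u(y, O) = 16*O² (u(y, O) = (-4*O)² = 16*O²)
-87*u(-3, 4) + Q(-2, -10) = -1392*4² - 10 = -1392*16 - 10 = -87*256 - 10 = -22272 - 10 = -22282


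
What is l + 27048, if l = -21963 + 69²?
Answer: 9846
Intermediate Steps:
l = -17202 (l = -21963 + 4761 = -17202)
l + 27048 = -17202 + 27048 = 9846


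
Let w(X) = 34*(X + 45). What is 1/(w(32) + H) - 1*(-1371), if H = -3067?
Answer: 615578/449 ≈ 1371.0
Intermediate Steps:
w(X) = 1530 + 34*X (w(X) = 34*(45 + X) = 1530 + 34*X)
1/(w(32) + H) - 1*(-1371) = 1/((1530 + 34*32) - 3067) - 1*(-1371) = 1/((1530 + 1088) - 3067) + 1371 = 1/(2618 - 3067) + 1371 = 1/(-449) + 1371 = -1/449 + 1371 = 615578/449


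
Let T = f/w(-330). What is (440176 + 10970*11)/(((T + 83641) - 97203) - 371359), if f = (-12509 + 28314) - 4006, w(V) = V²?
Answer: -6786236600/4657542789 ≈ -1.4570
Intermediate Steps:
f = 11799 (f = 15805 - 4006 = 11799)
T = 1311/12100 (T = 11799/((-330)²) = 11799/108900 = 11799*(1/108900) = 1311/12100 ≈ 0.10835)
(440176 + 10970*11)/(((T + 83641) - 97203) - 371359) = (440176 + 10970*11)/(((1311/12100 + 83641) - 97203) - 371359) = (440176 + 120670)/((1012057411/12100 - 97203) - 371359) = 560846/(-164098889/12100 - 371359) = 560846/(-4657542789/12100) = 560846*(-12100/4657542789) = -6786236600/4657542789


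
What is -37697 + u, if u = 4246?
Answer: -33451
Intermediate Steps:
-37697 + u = -37697 + 4246 = -33451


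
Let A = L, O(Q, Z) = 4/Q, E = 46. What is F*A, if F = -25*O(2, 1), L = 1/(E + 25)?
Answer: -50/71 ≈ -0.70423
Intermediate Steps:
L = 1/71 (L = 1/(46 + 25) = 1/71 ≈ 0.014085)
A = 1/71 ≈ 0.014085
F = -50 (F = -100/2 = -25*2 = -50)
F*A = -50*1/71 = -50/71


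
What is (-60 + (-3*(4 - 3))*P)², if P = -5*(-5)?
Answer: 18225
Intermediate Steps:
P = 25
(-60 + (-3*(4 - 3))*P)² = (-60 - 3*(4 - 3)*25)² = (-60 - 3*1*25)² = (-60 - 3*25)² = (-60 - 75)² = (-135)² = 18225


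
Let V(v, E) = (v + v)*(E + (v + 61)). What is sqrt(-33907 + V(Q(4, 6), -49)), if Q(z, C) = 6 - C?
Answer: I*sqrt(33907) ≈ 184.14*I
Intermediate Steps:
V(v, E) = 2*v*(61 + E + v) (V(v, E) = (2*v)*(E + (61 + v)) = (2*v)*(61 + E + v) = 2*v*(61 + E + v))
sqrt(-33907 + V(Q(4, 6), -49)) = sqrt(-33907 + 2*(6 - 1*6)*(61 - 49 + (6 - 1*6))) = sqrt(-33907 + 2*(6 - 6)*(61 - 49 + (6 - 6))) = sqrt(-33907 + 2*0*(61 - 49 + 0)) = sqrt(-33907 + 2*0*12) = sqrt(-33907 + 0) = sqrt(-33907) = I*sqrt(33907)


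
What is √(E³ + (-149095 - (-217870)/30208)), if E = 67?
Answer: √135163242013/944 ≈ 389.46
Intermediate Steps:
√(E³ + (-149095 - (-217870)/30208)) = √(67³ + (-149095 - (-217870)/30208)) = √(300763 + (-149095 - (-217870)/30208)) = √(300763 + (-149095 - 1*(-108935/15104))) = √(300763 + (-149095 + 108935/15104)) = √(300763 - 2251821945/15104) = √(2290902407/15104) = √135163242013/944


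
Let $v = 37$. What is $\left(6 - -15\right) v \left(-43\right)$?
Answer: $-33411$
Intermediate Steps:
$\left(6 - -15\right) v \left(-43\right) = \left(6 - -15\right) 37 \left(-43\right) = \left(6 + 15\right) 37 \left(-43\right) = 21 \cdot 37 \left(-43\right) = 777 \left(-43\right) = -33411$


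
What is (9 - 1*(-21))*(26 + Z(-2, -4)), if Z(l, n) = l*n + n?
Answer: 900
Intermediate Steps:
Z(l, n) = n + l*n
(9 - 1*(-21))*(26 + Z(-2, -4)) = (9 - 1*(-21))*(26 - 4*(1 - 2)) = (9 + 21)*(26 - 4*(-1)) = 30*(26 + 4) = 30*30 = 900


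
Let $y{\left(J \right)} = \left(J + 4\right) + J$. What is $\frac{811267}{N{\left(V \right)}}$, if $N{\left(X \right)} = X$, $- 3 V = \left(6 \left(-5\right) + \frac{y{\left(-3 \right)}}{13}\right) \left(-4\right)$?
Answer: $- \frac{31639413}{1568} \approx -20178.0$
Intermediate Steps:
$y{\left(J \right)} = 4 + 2 J$ ($y{\left(J \right)} = \left(4 + J\right) + J = 4 + 2 J$)
$V = - \frac{1568}{39}$ ($V = - \frac{\left(6 \left(-5\right) + \frac{4 + 2 \left(-3\right)}{13}\right) \left(-4\right)}{3} = - \frac{\left(-30 + \left(4 - 6\right) \frac{1}{13}\right) \left(-4\right)}{3} = - \frac{\left(-30 - \frac{2}{13}\right) \left(-4\right)}{3} = - \frac{\left(- \frac{392}{13}\right) \left(-4\right)}{3} = \left(- \frac{1}{3}\right) \frac{1568}{13} = - \frac{1568}{39} \approx -40.205$)
$\frac{811267}{N{\left(V \right)}} = \frac{811267}{- \frac{1568}{39}} = 811267 \left(- \frac{39}{1568}\right) = - \frac{31639413}{1568}$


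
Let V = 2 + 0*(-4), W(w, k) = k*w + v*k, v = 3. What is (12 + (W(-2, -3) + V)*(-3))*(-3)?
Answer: -45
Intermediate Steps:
W(w, k) = 3*k + k*w (W(w, k) = k*w + 3*k = 3*k + k*w)
V = 2 (V = 2 + 0 = 2)
(12 + (W(-2, -3) + V)*(-3))*(-3) = (12 + (-3*(3 - 2) + 2)*(-3))*(-3) = (12 + (-3*1 + 2)*(-3))*(-3) = (12 + (-3 + 2)*(-3))*(-3) = (12 - 1*(-3))*(-3) = (12 + 3)*(-3) = 15*(-3) = -45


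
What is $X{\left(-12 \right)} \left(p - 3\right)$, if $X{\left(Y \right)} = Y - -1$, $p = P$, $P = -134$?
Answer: $1507$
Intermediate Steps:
$p = -134$
$X{\left(Y \right)} = 1 + Y$ ($X{\left(Y \right)} = Y + 1 = 1 + Y$)
$X{\left(-12 \right)} \left(p - 3\right) = \left(1 - 12\right) \left(-134 - 3\right) = \left(-11\right) \left(-137\right) = 1507$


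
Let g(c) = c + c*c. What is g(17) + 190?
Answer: 496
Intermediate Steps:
g(c) = c + c**2
g(17) + 190 = 17*(1 + 17) + 190 = 17*18 + 190 = 306 + 190 = 496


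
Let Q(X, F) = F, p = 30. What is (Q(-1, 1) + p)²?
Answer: 961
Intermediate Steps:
(Q(-1, 1) + p)² = (1 + 30)² = 31² = 961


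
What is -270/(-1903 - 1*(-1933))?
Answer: -9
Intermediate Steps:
-270/(-1903 - 1*(-1933)) = -270/(-1903 + 1933) = -270/30 = -270*1/30 = -9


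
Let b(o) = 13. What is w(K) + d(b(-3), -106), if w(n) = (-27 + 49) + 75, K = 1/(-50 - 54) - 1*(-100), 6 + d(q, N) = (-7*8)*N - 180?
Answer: 5847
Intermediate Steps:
d(q, N) = -186 - 56*N (d(q, N) = -6 + ((-7*8)*N - 180) = -6 + (-56*N - 180) = -6 + (-180 - 56*N) = -186 - 56*N)
K = 10399/104 (K = 1/(-104) + 100 = -1/104 + 100 = 10399/104 ≈ 99.990)
w(n) = 97 (w(n) = 22 + 75 = 97)
w(K) + d(b(-3), -106) = 97 + (-186 - 56*(-106)) = 97 + (-186 + 5936) = 97 + 5750 = 5847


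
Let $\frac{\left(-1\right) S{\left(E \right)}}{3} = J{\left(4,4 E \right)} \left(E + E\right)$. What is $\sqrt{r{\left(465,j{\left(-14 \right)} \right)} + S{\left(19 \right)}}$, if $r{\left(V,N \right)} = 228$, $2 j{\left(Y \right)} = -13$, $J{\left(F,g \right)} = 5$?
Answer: $3 i \sqrt{38} \approx 18.493 i$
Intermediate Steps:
$j{\left(Y \right)} = - \frac{13}{2}$ ($j{\left(Y \right)} = \frac{1}{2} \left(-13\right) = - \frac{13}{2}$)
$S{\left(E \right)} = - 30 E$ ($S{\left(E \right)} = - 3 \cdot 5 \left(E + E\right) = - 3 \cdot 5 \cdot 2 E = - 3 \cdot 10 E = - 30 E$)
$\sqrt{r{\left(465,j{\left(-14 \right)} \right)} + S{\left(19 \right)}} = \sqrt{228 - 570} = \sqrt{-342} = 3 i \sqrt{38}$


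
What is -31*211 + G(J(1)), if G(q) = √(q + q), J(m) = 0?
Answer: -6541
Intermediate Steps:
G(q) = √2*√q (G(q) = √(2*q) = √2*√q)
-31*211 + G(J(1)) = -31*211 + √2*√0 = -6541 + √2*0 = -6541 + 0 = -6541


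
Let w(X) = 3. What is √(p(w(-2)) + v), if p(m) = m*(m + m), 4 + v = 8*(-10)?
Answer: I*√66 ≈ 8.124*I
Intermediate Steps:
v = -84 (v = -4 + 8*(-10) = -4 - 80 = -84)
p(m) = 2*m² (p(m) = m*(2*m) = 2*m²)
√(p(w(-2)) + v) = √(2*3² - 84) = √(2*9 - 84) = √(18 - 84) = √(-66) = I*√66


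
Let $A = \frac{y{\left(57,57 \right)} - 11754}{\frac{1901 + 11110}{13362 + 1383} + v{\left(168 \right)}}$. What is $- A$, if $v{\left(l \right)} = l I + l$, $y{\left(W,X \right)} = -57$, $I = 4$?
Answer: $\frac{58051065}{4132937} \approx 14.046$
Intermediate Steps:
$v{\left(l \right)} = 5 l$ ($v{\left(l \right)} = l 4 + l = 4 l + l = 5 l$)
$A = - \frac{58051065}{4132937}$ ($A = \frac{-57 - 11754}{\frac{1901 + 11110}{13362 + 1383} + 5 \cdot 168} = - \frac{11811}{\frac{13011}{14745} + 840} = - \frac{11811}{13011 \cdot \frac{1}{14745} + 840} = - \frac{11811}{\frac{4337}{4915} + 840} = - \frac{11811}{\frac{4132937}{4915}} = \left(-11811\right) \frac{4915}{4132937} = - \frac{58051065}{4132937} \approx -14.046$)
$- A = \left(-1\right) \left(- \frac{58051065}{4132937}\right) = \frac{58051065}{4132937}$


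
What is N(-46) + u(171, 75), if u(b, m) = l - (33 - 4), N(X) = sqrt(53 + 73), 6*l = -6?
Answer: -30 + 3*sqrt(14) ≈ -18.775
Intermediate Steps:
l = -1 (l = (1/6)*(-6) = -1)
N(X) = 3*sqrt(14) (N(X) = sqrt(126) = 3*sqrt(14))
u(b, m) = -30 (u(b, m) = -1 - (33 - 4) = -1 - 1*29 = -1 - 29 = -30)
N(-46) + u(171, 75) = 3*sqrt(14) - 30 = -30 + 3*sqrt(14)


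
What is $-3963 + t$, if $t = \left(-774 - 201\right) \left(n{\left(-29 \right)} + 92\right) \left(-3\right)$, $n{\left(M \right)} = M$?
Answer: $180312$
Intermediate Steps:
$t = 184275$ ($t = \left(-774 - 201\right) \left(-29 + 92\right) \left(-3\right) = \left(-975\right) 63 \left(-3\right) = \left(-61425\right) \left(-3\right) = 184275$)
$-3963 + t = -3963 + 184275 = 180312$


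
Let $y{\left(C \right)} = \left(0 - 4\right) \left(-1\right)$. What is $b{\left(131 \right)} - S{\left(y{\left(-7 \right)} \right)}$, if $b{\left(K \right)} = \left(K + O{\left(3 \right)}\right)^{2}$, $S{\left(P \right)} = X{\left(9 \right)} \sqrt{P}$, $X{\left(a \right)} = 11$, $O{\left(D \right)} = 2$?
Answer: $17667$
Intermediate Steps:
$y{\left(C \right)} = 4$ ($y{\left(C \right)} = \left(-4\right) \left(-1\right) = 4$)
$S{\left(P \right)} = 11 \sqrt{P}$
$b{\left(K \right)} = \left(2 + K\right)^{2}$ ($b{\left(K \right)} = \left(K + 2\right)^{2} = \left(2 + K\right)^{2}$)
$b{\left(131 \right)} - S{\left(y{\left(-7 \right)} \right)} = \left(2 + 131\right)^{2} - 11 \sqrt{4} = 133^{2} - 11 \cdot 2 = 17689 - 22 = 17667$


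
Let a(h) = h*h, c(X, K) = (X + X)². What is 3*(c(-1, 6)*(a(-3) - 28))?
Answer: -228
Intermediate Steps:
c(X, K) = 4*X² (c(X, K) = (2*X)² = 4*X²)
a(h) = h²
3*(c(-1, 6)*(a(-3) - 28)) = 3*((4*(-1)²)*((-3)² - 28)) = 3*((4*1)*(9 - 28)) = 3*(4*(-19)) = 3*(-76) = -228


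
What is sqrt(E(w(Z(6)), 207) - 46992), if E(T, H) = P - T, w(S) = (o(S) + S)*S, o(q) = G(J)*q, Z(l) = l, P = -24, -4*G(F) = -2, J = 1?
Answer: 3*I*sqrt(5230) ≈ 216.96*I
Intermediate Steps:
G(F) = 1/2 (G(F) = -1/4*(-2) = 1/2)
o(q) = q/2
w(S) = 3*S**2/2 (w(S) = (S/2 + S)*S = (3*S/2)*S = 3*S**2/2)
E(T, H) = -24 - T
sqrt(E(w(Z(6)), 207) - 46992) = sqrt((-24 - 3*6**2/2) - 46992) = sqrt((-24 - 3*36/2) - 46992) = sqrt((-24 - 1*54) - 46992) = sqrt((-24 - 54) - 46992) = sqrt(-78 - 46992) = sqrt(-47070) = 3*I*sqrt(5230)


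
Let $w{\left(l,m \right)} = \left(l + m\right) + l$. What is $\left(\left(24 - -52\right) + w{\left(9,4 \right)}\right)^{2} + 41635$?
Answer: $51239$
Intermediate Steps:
$w{\left(l,m \right)} = m + 2 l$
$\left(\left(24 - -52\right) + w{\left(9,4 \right)}\right)^{2} + 41635 = \left(\left(24 - -52\right) + \left(4 + 2 \cdot 9\right)\right)^{2} + 41635 = \left(\left(24 + 52\right) + \left(4 + 18\right)\right)^{2} + 41635 = \left(76 + 22\right)^{2} + 41635 = 98^{2} + 41635 = 9604 + 41635 = 51239$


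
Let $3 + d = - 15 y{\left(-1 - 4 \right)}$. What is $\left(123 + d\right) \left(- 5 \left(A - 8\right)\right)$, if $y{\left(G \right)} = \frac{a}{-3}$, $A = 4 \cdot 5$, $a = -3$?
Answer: $-6300$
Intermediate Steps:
$A = 20$
$y{\left(G \right)} = 1$ ($y{\left(G \right)} = - \frac{3}{-3} = \left(-3\right) \left(- \frac{1}{3}\right) = 1$)
$d = -18$ ($d = -3 - 15 = -18$)
$\left(123 + d\right) \left(- 5 \left(A - 8\right)\right) = \left(123 - 18\right) \left(- 5 \left(20 - 8\right)\right) = 105 \left(\left(-5\right) 12\right) = 105 \left(-60\right) = -6300$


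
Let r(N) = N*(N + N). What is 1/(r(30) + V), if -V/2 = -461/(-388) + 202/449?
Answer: 87106/156505435 ≈ 0.00055657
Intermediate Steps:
r(N) = 2*N² (r(N) = N*(2*N) = 2*N²)
V = -285365/87106 (V = -2*(-461/(-388) + 202/449) = -2*(-461*(-1/388) + 202*(1/449)) = -2*(461/388 + 202/449) = -2*285365/174212 = -285365/87106 ≈ -3.2761)
1/(r(30) + V) = 1/(2*30² - 285365/87106) = 1/(2*900 - 285365/87106) = 1/(1800 - 285365/87106) = 1/(156505435/87106) = 87106/156505435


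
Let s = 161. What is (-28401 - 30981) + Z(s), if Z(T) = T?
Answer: -59221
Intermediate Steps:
(-28401 - 30981) + Z(s) = (-28401 - 30981) + 161 = -59382 + 161 = -59221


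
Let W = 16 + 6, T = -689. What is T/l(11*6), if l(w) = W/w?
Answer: -2067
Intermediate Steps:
W = 22
l(w) = 22/w
T/l(11*6) = -689/(22/((11*6))) = -689/(22/66) = -689/(22*(1/66)) = -689/1/3 = -689*3 = -2067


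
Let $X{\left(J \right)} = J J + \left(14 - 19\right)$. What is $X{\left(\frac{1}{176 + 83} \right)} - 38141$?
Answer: $- \frac{2558871825}{67081} \approx -38146.0$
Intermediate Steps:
$X{\left(J \right)} = -5 + J^{2}$ ($X{\left(J \right)} = J^{2} - 5 = -5 + J^{2}$)
$X{\left(\frac{1}{176 + 83} \right)} - 38141 = \left(-5 + \left(\frac{1}{176 + 83}\right)^{2}\right) - 38141 = \left(-5 + \left(\frac{1}{259}\right)^{2}\right) - 38141 = \left(-5 + \frac{1}{67081}\right) - 38141 = - \frac{335404}{67081} - 38141 = - \frac{2558871825}{67081}$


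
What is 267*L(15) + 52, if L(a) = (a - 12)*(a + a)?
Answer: 24082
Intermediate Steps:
L(a) = 2*a*(-12 + a) (L(a) = (-12 + a)*(2*a) = 2*a*(-12 + a))
267*L(15) + 52 = 267*(2*15*(-12 + 15)) + 52 = 267*(2*15*3) + 52 = 267*90 + 52 = 24030 + 52 = 24082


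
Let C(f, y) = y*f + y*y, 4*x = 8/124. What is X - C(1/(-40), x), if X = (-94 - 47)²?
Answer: 1528451291/76880 ≈ 19881.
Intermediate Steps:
x = 1/62 (x = (8/124)/4 = (8*(1/124))/4 = (¼)*(2/31) = 1/62 ≈ 0.016129)
C(f, y) = y² + f*y (C(f, y) = f*y + y² = y² + f*y)
X = 19881 (X = (-141)² = 19881)
X - C(1/(-40), x) = 19881 - (1/(-40) + 1/62)/62 = 19881 - (-1/40 + 1/62)/62 = 19881 - (-11)/(62*1240) = 19881 - 1*(-11/76880) = 19881 + 11/76880 = 1528451291/76880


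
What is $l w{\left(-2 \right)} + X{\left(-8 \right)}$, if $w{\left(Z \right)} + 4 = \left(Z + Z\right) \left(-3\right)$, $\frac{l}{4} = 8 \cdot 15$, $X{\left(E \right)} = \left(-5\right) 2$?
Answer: $3830$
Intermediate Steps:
$X{\left(E \right)} = -10$
$l = 480$ ($l = 4 \cdot 8 \cdot 15 = 4 \cdot 120 = 480$)
$w{\left(Z \right)} = -4 - 6 Z$ ($w{\left(Z \right)} = -4 + \left(Z + Z\right) \left(-3\right) = -4 + 2 Z \left(-3\right) = -4 - 6 Z$)
$l w{\left(-2 \right)} + X{\left(-8 \right)} = 480 \left(-4 - -12\right) - 10 = 480 \left(-4 + 12\right) - 10 = 480 \cdot 8 - 10 = 3840 - 10 = 3830$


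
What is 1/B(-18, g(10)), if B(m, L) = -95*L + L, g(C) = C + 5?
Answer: -1/1410 ≈ -0.00070922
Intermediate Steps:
g(C) = 5 + C
B(m, L) = -94*L
1/B(-18, g(10)) = 1/(-94*(5 + 10)) = 1/(-94*15) = 1/(-1410) = -1/1410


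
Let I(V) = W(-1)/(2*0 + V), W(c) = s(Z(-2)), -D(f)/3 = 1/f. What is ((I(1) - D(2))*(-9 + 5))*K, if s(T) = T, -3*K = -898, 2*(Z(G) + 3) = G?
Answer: 8980/3 ≈ 2993.3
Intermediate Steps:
D(f) = -3/f
Z(G) = -3 + G/2
K = 898/3 (K = -⅓*(-898) = 898/3 ≈ 299.33)
W(c) = -4 (W(c) = -3 + (½)*(-2) = -3 - 1 = -4)
I(V) = -4/V (I(V) = -4/(2*0 + V) = -4/(0 + V) = -4/V)
((I(1) - D(2))*(-9 + 5))*K = ((-4/1 - (-3)/2)*(-9 + 5))*(898/3) = ((-4*1 - (-3)/2)*(-4))*(898/3) = ((-4 - 1*(-3/2))*(-4))*(898/3) = ((-4 + 3/2)*(-4))*(898/3) = -5/2*(-4)*(898/3) = 10*(898/3) = 8980/3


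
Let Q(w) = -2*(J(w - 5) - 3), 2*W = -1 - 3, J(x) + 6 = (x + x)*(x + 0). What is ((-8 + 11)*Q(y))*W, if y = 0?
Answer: 492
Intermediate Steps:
J(x) = -6 + 2*x² (J(x) = -6 + (x + x)*(x + 0) = -6 + (2*x)*x = -6 + 2*x²)
W = -2 (W = (-1 - 3)/2 = (½)*(-4) = -2)
Q(w) = 18 - 4*(-5 + w)² (Q(w) = -2*((-6 + 2*(w - 5)²) - 3) = -2*((-6 + 2*(-5 + w)²) - 3) = -2*(-9 + 2*(-5 + w)²) = 18 - 4*(-5 + w)²)
((-8 + 11)*Q(y))*W = ((-8 + 11)*(18 - 4*(-5 + 0)²))*(-2) = (3*(18 - 4*(-5)²))*(-2) = (3*(18 - 4*25))*(-2) = (3*(18 - 100))*(-2) = (3*(-82))*(-2) = -246*(-2) = 492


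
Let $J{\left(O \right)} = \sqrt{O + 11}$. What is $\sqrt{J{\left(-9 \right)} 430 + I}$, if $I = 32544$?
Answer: $\sqrt{32544 + 430 \sqrt{2}} \approx 182.08$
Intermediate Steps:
$J{\left(O \right)} = \sqrt{11 + O}$
$\sqrt{J{\left(-9 \right)} 430 + I} = \sqrt{\sqrt{11 - 9} \cdot 430 + 32544} = \sqrt{\sqrt{2} \cdot 430 + 32544} = \sqrt{430 \sqrt{2} + 32544} = \sqrt{32544 + 430 \sqrt{2}}$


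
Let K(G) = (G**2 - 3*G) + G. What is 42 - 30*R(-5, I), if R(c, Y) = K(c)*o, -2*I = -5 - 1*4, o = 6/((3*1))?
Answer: -2058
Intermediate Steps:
K(G) = G**2 - 2*G
o = 2 (o = 6/3 = 6*(1/3) = 2)
I = 9/2 (I = -(-5 - 1*4)/2 = -(-5 - 4)/2 = -1/2*(-9) = 9/2 ≈ 4.5000)
R(c, Y) = 2*c*(-2 + c) (R(c, Y) = (c*(-2 + c))*2 = 2*c*(-2 + c))
42 - 30*R(-5, I) = 42 - 60*(-5)*(-2 - 5) = 42 - 60*(-5)*(-7) = 42 - 30*70 = 42 - 2100 = -2058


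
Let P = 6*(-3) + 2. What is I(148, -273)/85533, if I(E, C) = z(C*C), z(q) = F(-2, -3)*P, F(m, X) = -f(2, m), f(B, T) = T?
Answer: -32/85533 ≈ -0.00037412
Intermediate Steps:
F(m, X) = -m
P = -16 (P = -18 + 2 = -16)
z(q) = -32 (z(q) = -1*(-2)*(-16) = 2*(-16) = -32)
I(E, C) = -32
I(148, -273)/85533 = -32/85533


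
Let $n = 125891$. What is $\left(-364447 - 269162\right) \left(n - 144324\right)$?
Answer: $11679314697$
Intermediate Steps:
$\left(-364447 - 269162\right) \left(n - 144324\right) = \left(-364447 - 269162\right) \left(125891 - 144324\right) = \left(-633609\right) \left(-18433\right) = 11679314697$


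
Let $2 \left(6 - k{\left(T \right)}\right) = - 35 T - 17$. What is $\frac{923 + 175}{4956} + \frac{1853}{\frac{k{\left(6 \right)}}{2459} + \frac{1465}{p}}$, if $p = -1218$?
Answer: $- \frac{572942924508}{356923273} \approx -1605.2$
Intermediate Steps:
$k{\left(T \right)} = \frac{29}{2} + \frac{35 T}{2}$ ($k{\left(T \right)} = 6 - \frac{- 35 T - 17}{2} = 6 - \frac{-17 - 35 T}{2} = 6 + \left(\frac{17}{2} + \frac{35 T}{2}\right) = \frac{29}{2} + \frac{35 T}{2}$)
$\frac{923 + 175}{4956} + \frac{1853}{\frac{k{\left(6 \right)}}{2459} + \frac{1465}{p}} = \frac{923 + 175}{4956} + \frac{1853}{\frac{\frac{29}{2} + \frac{35}{2} \cdot 6}{2459} + \frac{1465}{-1218}} = 1098 \cdot \frac{1}{4956} + \frac{1853}{\left(\frac{29}{2} + 105\right) \frac{1}{2459} + 1465 \left(- \frac{1}{1218}\right)} = \frac{183}{826} + \frac{1853}{\frac{239}{2} \cdot \frac{1}{2459} - \frac{1465}{1218}} = \frac{183}{826} + \frac{1853}{\frac{239}{4918} - \frac{1465}{1218}} = \frac{183}{826} + \frac{1853}{- \frac{1728442}{1497531}} = \frac{183}{826} + 1853 \left(- \frac{1497531}{1728442}\right) = \frac{183}{826} - \frac{2774924943}{1728442} = - \frac{572942924508}{356923273}$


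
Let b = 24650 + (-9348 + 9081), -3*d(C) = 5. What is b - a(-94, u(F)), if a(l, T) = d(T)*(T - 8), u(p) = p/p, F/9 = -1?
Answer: 73114/3 ≈ 24371.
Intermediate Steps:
F = -9 (F = 9*(-1) = -9)
d(C) = -5/3 (d(C) = -⅓*5 = -5/3)
u(p) = 1
a(l, T) = 40/3 - 5*T/3 (a(l, T) = -5*(T - 8)/3 = -5*(-8 + T)/3 = 40/3 - 5*T/3)
b = 24383 (b = 24650 - 267 = 24383)
b - a(-94, u(F)) = 24383 - (40/3 - 5/3*1) = 24383 - (40/3 - 5/3) = 24383 - 1*35/3 = 24383 - 35/3 = 73114/3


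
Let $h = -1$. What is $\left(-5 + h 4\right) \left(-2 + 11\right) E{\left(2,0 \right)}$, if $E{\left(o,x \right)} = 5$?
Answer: $-405$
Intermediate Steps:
$\left(-5 + h 4\right) \left(-2 + 11\right) E{\left(2,0 \right)} = \left(-5 - 4\right) \left(-2 + 11\right) 5 = \left(-5 - 4\right) 9 \cdot 5 = \left(-9\right) 9 \cdot 5 = \left(-81\right) 5 = -405$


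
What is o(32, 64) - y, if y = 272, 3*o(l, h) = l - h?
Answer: -848/3 ≈ -282.67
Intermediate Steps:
o(l, h) = -h/3 + l/3 (o(l, h) = (l - h)/3 = -h/3 + l/3)
o(32, 64) - y = (-⅓*64 + (⅓)*32) - 1*272 = (-64/3 + 32/3) - 272 = -32/3 - 272 = -848/3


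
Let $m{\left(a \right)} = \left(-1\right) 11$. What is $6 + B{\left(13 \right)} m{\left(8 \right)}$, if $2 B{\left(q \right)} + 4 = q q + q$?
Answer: $-973$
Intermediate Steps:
$B{\left(q \right)} = -2 + \frac{q}{2} + \frac{q^{2}}{2}$ ($B{\left(q \right)} = -2 + \frac{q q + q}{2} = -2 + \frac{q^{2} + q}{2} = -2 + \frac{q + q^{2}}{2} = -2 + \left(\frac{q}{2} + \frac{q^{2}}{2}\right) = -2 + \frac{q}{2} + \frac{q^{2}}{2}$)
$m{\left(a \right)} = -11$
$6 + B{\left(13 \right)} m{\left(8 \right)} = 6 + \left(-2 + \frac{1}{2} \cdot 13 + \frac{13^{2}}{2}\right) \left(-11\right) = 6 + \left(-2 + \frac{13}{2} + \frac{1}{2} \cdot 169\right) \left(-11\right) = 6 + \left(-2 + \frac{13}{2} + \frac{169}{2}\right) \left(-11\right) = 6 + 89 \left(-11\right) = 6 - 979 = -973$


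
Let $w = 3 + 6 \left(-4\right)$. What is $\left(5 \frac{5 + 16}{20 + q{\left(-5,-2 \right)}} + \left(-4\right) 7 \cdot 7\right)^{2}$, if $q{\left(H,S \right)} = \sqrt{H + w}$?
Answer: $\frac{49 \left(- 276641 i + 30520 \sqrt{26}\right)}{2 \left(- 187 i + 20 \sqrt{26}\right)} \approx 36506.0 + 480.27 i$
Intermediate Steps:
$w = -21$ ($w = 3 - 24 = -21$)
$q{\left(H,S \right)} = \sqrt{-21 + H}$ ($q{\left(H,S \right)} = \sqrt{H - 21} = \sqrt{-21 + H}$)
$\left(5 \frac{5 + 16}{20 + q{\left(-5,-2 \right)}} + \left(-4\right) 7 \cdot 7\right)^{2} = \left(5 \frac{5 + 16}{20 + \sqrt{-21 - 5}} + \left(-4\right) 7 \cdot 7\right)^{2} = \left(5 \frac{21}{20 + \sqrt{-26}} - 196\right)^{2} = \left(5 \frac{21}{20 + i \sqrt{26}} - 196\right)^{2} = \left(\frac{105}{20 + i \sqrt{26}} - 196\right)^{2} = \left(-196 + \frac{105}{20 + i \sqrt{26}}\right)^{2}$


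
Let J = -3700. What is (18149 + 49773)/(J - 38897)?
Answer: -67922/42597 ≈ -1.5945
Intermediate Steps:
(18149 + 49773)/(J - 38897) = (18149 + 49773)/(-3700 - 38897) = 67922/(-42597) = 67922*(-1/42597) = -67922/42597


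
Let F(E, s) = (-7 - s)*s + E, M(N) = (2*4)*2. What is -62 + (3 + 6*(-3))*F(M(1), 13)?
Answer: 3598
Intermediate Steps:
M(N) = 16 (M(N) = 8*2 = 16)
F(E, s) = E + s*(-7 - s) (F(E, s) = s*(-7 - s) + E = E + s*(-7 - s))
-62 + (3 + 6*(-3))*F(M(1), 13) = -62 + (3 + 6*(-3))*(16 - 1*13² - 7*13) = -62 + (3 - 18)*(16 - 1*169 - 91) = -62 - 15*(16 - 169 - 91) = -62 - 15*(-244) = -62 + 3660 = 3598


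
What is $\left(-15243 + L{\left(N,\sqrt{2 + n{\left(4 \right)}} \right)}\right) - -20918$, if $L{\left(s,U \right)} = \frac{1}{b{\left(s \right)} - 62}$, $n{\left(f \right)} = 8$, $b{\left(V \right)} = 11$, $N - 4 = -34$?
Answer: $\frac{289424}{51} \approx 5675.0$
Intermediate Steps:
$N = -30$ ($N = 4 - 34 = -30$)
$L{\left(s,U \right)} = - \frac{1}{51}$ ($L{\left(s,U \right)} = \frac{1}{11 - 62} = \frac{1}{-51} = - \frac{1}{51}$)
$\left(-15243 + L{\left(N,\sqrt{2 + n{\left(4 \right)}} \right)}\right) - -20918 = \left(-15243 - \frac{1}{51}\right) - -20918 = - \frac{777394}{51} + 20918 = \frac{289424}{51}$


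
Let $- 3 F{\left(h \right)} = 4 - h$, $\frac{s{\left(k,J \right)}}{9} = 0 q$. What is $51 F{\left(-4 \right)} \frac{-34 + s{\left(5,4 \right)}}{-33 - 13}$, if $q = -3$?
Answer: $- \frac{2312}{23} \approx -100.52$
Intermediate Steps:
$s{\left(k,J \right)} = 0$ ($s{\left(k,J \right)} = 9 \cdot 0 \left(-3\right) = 9 \cdot 0 = 0$)
$F{\left(h \right)} = - \frac{4}{3} + \frac{h}{3}$ ($F{\left(h \right)} = - \frac{4 - h}{3} = - \frac{4}{3} + \frac{h}{3}$)
$51 F{\left(-4 \right)} \frac{-34 + s{\left(5,4 \right)}}{-33 - 13} = 51 \left(- \frac{4}{3} + \frac{1}{3} \left(-4\right)\right) \frac{-34 + 0}{-33 - 13} = 51 \left(- \frac{4}{3} - \frac{4}{3}\right) \left(- \frac{34}{-46}\right) = 51 \left(- \frac{8}{3}\right) \left(\left(-34\right) \left(- \frac{1}{46}\right)\right) = \left(-136\right) \frac{17}{23} = - \frac{2312}{23}$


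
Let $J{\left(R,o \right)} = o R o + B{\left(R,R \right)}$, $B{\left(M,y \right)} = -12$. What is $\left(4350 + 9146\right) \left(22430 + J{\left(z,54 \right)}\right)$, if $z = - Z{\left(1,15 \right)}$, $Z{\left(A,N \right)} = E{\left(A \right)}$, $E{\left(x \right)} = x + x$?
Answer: $223844656$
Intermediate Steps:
$E{\left(x \right)} = 2 x$
$Z{\left(A,N \right)} = 2 A$
$z = -2$ ($z = - 2 \cdot 1 = \left(-1\right) 2 = -2$)
$J{\left(R,o \right)} = -12 + R o^{2}$ ($J{\left(R,o \right)} = o R o - 12 = R o o - 12 = R o^{2} - 12 = -12 + R o^{2}$)
$\left(4350 + 9146\right) \left(22430 + J{\left(z,54 \right)}\right) = \left(4350 + 9146\right) \left(22430 - \left(12 + 2 \cdot 54^{2}\right)\right) = 13496 \left(22430 - 5844\right) = 13496 \cdot 16586 = 223844656$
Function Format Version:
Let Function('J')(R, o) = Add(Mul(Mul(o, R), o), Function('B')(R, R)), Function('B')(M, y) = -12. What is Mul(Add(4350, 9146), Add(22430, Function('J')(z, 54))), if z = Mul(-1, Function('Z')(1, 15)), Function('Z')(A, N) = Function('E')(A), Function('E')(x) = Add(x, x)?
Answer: 223844656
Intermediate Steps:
Function('E')(x) = Mul(2, x)
Function('Z')(A, N) = Mul(2, A)
z = -2 (z = Mul(-1, Mul(2, 1)) = Mul(-1, 2) = -2)
Function('J')(R, o) = Add(-12, Mul(R, Pow(o, 2))) (Function('J')(R, o) = Add(Mul(Mul(o, R), o), -12) = Add(Mul(Mul(R, o), o), -12) = Add(Mul(R, Pow(o, 2)), -12) = Add(-12, Mul(R, Pow(o, 2))))
Mul(Add(4350, 9146), Add(22430, Function('J')(z, 54))) = Mul(Add(4350, 9146), Add(22430, Add(-12, Mul(-2, Pow(54, 2))))) = Mul(13496, Add(22430, Add(-12, Mul(-2, 2916)))) = Mul(13496, Add(22430, Add(-12, -5832))) = Mul(13496, Add(22430, -5844)) = Mul(13496, 16586) = 223844656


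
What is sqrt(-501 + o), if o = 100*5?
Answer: I ≈ 1.0*I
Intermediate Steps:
o = 500
sqrt(-501 + o) = sqrt(-501 + 500) = sqrt(-1) = I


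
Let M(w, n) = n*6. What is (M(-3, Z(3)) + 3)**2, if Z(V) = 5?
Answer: 1089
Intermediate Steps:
M(w, n) = 6*n
(M(-3, Z(3)) + 3)**2 = (6*5 + 3)**2 = (30 + 3)**2 = 33**2 = 1089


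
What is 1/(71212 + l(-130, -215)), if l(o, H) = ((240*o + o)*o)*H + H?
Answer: -1/875602503 ≈ -1.1421e-9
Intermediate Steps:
l(o, H) = H + 241*H*o² (l(o, H) = ((241*o)*o)*H + H = (241*o²)*H + H = 241*H*o² + H = H + 241*H*o²)
1/(71212 + l(-130, -215)) = 1/(71212 - 215*(1 + 241*(-130)²)) = 1/(71212 - 215*(1 + 241*16900)) = 1/(71212 - 215*(1 + 4072900)) = 1/(71212 - 215*4072901) = 1/(71212 - 875673715) = 1/(-875602503) = -1/875602503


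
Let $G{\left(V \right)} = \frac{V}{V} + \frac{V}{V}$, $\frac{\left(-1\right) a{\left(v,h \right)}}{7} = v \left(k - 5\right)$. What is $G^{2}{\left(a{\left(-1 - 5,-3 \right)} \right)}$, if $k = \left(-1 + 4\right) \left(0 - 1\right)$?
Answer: $4$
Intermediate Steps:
$k = -3$ ($k = 3 \left(-1\right) = -3$)
$a{\left(v,h \right)} = 56 v$ ($a{\left(v,h \right)} = - 7 v \left(-3 - 5\right) = - 7 v \left(-8\right) = - 7 \left(- 8 v\right) = 56 v$)
$G{\left(V \right)} = 2$ ($G{\left(V \right)} = 1 + 1 = 2$)
$G^{2}{\left(a{\left(-1 - 5,-3 \right)} \right)} = 2^{2} = 4$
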